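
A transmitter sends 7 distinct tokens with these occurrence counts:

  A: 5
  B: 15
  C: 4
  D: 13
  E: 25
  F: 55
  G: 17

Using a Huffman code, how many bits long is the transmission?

323

Merge the two smallest weights repeatedly:
combine C(4), A(5) → 9
combine 9, D(13) → 22
combine B(15), G(17) → 32
combine 22, E(25) → 47
combine 32, 47 → 79
combine F(55), 79 → 134
Each symbol's bit-cost is frequency × depth; summing gives 323 bits (equivalently 9 + 22 + 32 + 47 + 79 + 134).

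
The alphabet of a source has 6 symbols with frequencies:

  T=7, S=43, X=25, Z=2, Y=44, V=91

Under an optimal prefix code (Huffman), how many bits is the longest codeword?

5

Merge the two lowest-weight nodes at each step:
combine Z(2), T(7) → 9
combine 9, X(25) → 34
combine 34, S(43) → 77
combine Y(44), 77 → 121
combine V(91), 121 → 212
The rarest symbols sit at the bottom; the longest codeword is 5 bits.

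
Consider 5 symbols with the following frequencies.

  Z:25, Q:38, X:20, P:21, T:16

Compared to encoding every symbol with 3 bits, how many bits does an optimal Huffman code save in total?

84

Fixed-length: 3 bits × 120 symbols = 360 bits.
Huffman merges:
combine T(16), X(20) → 36
combine P(21), Z(25) → 46
combine 36, Q(38) → 74
combine 46, 74 → 120
Huffman total = 36 + 46 + 74 + 120 = 276 bits.
Saving = 360 − 276 = 84 bits.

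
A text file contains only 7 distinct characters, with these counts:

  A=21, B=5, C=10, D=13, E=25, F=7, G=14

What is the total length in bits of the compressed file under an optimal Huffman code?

251

Build the Huffman tree bottom-up:
B(5) + F(7) → 12
C(10) + 12 → 22
D(13) + G(14) → 27
A(21) + 22 → 43
E(25) + 27 → 52
43 + 52 → 95
The encoded length is the sum of every internal node's weight: 12 + 22 + 27 + 43 + 52 + 95 = 251 bits.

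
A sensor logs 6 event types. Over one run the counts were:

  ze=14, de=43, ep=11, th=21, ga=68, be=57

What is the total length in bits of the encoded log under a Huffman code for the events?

Build the Huffman tree bottom-up:
combine ep(11), ze(14) → 25
combine th(21), 25 → 46
combine de(43), 46 → 89
combine be(57), ga(68) → 125
combine 89, 125 → 214
The encoded length is the sum of every internal node's weight: 25 + 46 + 89 + 125 + 214 = 499 bits.

499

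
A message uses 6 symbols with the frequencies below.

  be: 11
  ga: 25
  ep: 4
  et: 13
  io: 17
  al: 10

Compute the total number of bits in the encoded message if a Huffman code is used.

Merge the two smallest weights repeatedly:
combine ep(4), al(10) → 14
combine be(11), et(13) → 24
combine 14, io(17) → 31
combine 24, ga(25) → 49
combine 31, 49 → 80
Each symbol's bit-cost is frequency × depth; summing gives 198 bits (equivalently 14 + 24 + 31 + 49 + 80).

198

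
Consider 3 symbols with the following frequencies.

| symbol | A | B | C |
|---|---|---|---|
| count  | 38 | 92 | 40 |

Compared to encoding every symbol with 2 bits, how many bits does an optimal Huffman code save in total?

Fixed-length: 2 bits × 170 symbols = 340 bits.
Huffman merges:
A(38) + C(40) → 78
78 + B(92) → 170
Huffman total = 78 + 170 = 248 bits.
Saving = 340 − 248 = 92 bits.

92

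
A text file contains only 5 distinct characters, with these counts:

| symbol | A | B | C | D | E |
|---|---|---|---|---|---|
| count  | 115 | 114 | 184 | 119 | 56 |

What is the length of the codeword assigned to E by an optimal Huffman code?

3

Huffman merges, smallest pair first:
E(56) + B(114) → 170
A(115) + D(119) → 234
170 + C(184) → 354
234 + 354 → 588
The subtree containing E is merged 3 times, so code length = 3.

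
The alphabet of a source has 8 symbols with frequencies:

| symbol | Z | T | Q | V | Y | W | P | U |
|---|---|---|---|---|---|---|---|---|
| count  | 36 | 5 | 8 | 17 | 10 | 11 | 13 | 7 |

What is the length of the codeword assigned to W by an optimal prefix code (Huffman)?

3

Build the tree from the bottom:
merge T(5) and U(7): 12
merge Q(8) and Y(10): 18
merge W(11) and 12: 23
merge P(13) and V(17): 30
merge 18 and 23: 41
merge 30 and Z(36): 66
merge 41 and 66: 107
The subtree containing W is merged 3 times, so code length = 3.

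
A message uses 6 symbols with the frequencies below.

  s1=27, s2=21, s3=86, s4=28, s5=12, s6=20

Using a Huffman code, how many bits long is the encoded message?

442

Merge the two smallest weights repeatedly:
combine s5(12), s6(20) → 32
combine s2(21), s1(27) → 48
combine s4(28), 32 → 60
combine 48, 60 → 108
combine s3(86), 108 → 194
Each symbol's bit-cost is frequency × depth; summing gives 442 bits (equivalently 32 + 48 + 60 + 108 + 194).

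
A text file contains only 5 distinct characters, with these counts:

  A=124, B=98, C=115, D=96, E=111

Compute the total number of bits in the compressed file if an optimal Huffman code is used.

Build the Huffman tree bottom-up:
merge D(96) and B(98): 194
merge E(111) and C(115): 226
merge A(124) and 194: 318
merge 226 and 318: 544
Each symbol's bit-cost is frequency × depth; summing gives 1282 bits (equivalently 194 + 226 + 318 + 544).

1282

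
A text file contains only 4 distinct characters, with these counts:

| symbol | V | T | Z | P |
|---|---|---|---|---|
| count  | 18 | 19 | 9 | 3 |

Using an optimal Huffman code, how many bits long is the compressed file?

Greedily combine the two least-frequent nodes:
combine P(3), Z(9) → 12
combine 12, V(18) → 30
combine T(19), 30 → 49
The encoded length is the sum of every internal node's weight: 12 + 30 + 49 = 91 bits.

91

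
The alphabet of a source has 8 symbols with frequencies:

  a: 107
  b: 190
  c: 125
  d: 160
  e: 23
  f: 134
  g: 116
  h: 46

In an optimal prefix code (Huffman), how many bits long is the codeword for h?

Build the tree from the bottom:
combine e(23), h(46) → 69
combine 69, a(107) → 176
combine g(116), c(125) → 241
combine f(134), d(160) → 294
combine 176, b(190) → 366
combine 241, 294 → 535
combine 366, 535 → 901
The subtree containing h is merged 4 times, so code length = 4.

4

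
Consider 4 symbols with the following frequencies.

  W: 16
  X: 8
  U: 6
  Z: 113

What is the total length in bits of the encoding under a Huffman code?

Build the Huffman tree bottom-up:
merge U(6) and X(8): 14
merge 14 and W(16): 30
merge 30 and Z(113): 143
The encoded length is the sum of every internal node's weight: 14 + 30 + 143 = 187 bits.

187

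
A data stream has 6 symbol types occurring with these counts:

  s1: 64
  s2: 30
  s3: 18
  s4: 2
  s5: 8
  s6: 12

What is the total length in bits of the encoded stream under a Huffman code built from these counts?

Merge the two smallest weights repeatedly:
s4(2) + s5(8) → 10
10 + s6(12) → 22
s3(18) + 22 → 40
s2(30) + 40 → 70
s1(64) + 70 → 134
Total encoded bits = sum of merged weights = 10 + 22 + 40 + 70 + 134 = 276.

276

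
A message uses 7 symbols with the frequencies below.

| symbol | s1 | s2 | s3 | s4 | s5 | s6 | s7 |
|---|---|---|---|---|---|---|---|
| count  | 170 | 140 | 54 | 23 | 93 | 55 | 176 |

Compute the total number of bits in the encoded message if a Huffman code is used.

1856

Merge the two smallest weights repeatedly:
s4(23) + s3(54) → 77
s6(55) + 77 → 132
s5(93) + 132 → 225
s2(140) + s1(170) → 310
s7(176) + 225 → 401
310 + 401 → 711
The encoded length is the sum of every internal node's weight: 77 + 132 + 225 + 310 + 401 + 711 = 1856 bits.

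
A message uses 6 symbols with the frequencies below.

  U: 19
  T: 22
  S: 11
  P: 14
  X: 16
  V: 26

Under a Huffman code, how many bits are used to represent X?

Huffman merges, smallest pair first:
S(11) + P(14) → 25
X(16) + U(19) → 35
T(22) + 25 → 47
V(26) + 35 → 61
47 + 61 → 108
X sits 3 levels below the root, so its codeword is 3 bits.

3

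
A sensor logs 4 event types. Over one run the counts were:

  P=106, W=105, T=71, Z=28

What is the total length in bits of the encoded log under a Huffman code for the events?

613

Greedily combine the two least-frequent nodes:
combine Z(28), T(71) → 99
combine 99, W(105) → 204
combine P(106), 204 → 310
Total encoded bits = sum of merged weights = 99 + 204 + 310 = 613.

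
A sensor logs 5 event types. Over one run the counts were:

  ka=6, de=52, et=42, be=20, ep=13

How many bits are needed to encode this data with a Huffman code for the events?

Build the Huffman tree bottom-up:
combine ka(6), ep(13) → 19
combine 19, be(20) → 39
combine 39, et(42) → 81
combine de(52), 81 → 133
The encoded length is the sum of every internal node's weight: 19 + 39 + 81 + 133 = 272 bits.

272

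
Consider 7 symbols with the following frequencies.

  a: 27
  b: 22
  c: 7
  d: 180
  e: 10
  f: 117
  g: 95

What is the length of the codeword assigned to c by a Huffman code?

Build the tree from the bottom:
merge c(7) and e(10): 17
merge 17 and b(22): 39
merge a(27) and 39: 66
merge 66 and g(95): 161
merge f(117) and 161: 278
merge d(180) and 278: 458
c's leaf is at depth 6, giving a 6-bit codeword.

6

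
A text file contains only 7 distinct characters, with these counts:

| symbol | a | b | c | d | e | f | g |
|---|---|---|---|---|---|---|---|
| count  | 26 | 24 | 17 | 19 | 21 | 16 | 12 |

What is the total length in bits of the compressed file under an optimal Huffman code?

Build the Huffman tree bottom-up:
combine g(12), f(16) → 28
combine c(17), d(19) → 36
combine e(21), b(24) → 45
combine a(26), 28 → 54
combine 36, 45 → 81
combine 54, 81 → 135
Each symbol's bit-cost is frequency × depth; summing gives 379 bits (equivalently 28 + 36 + 45 + 54 + 81 + 135).

379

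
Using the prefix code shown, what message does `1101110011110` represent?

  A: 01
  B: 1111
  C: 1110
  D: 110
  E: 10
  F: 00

Read left to right; each codeword is recognised as soon as it completes (prefix code):
  110→D | 1110→C | 01→A | 1110→C
Decoded message: DCAC

DCAC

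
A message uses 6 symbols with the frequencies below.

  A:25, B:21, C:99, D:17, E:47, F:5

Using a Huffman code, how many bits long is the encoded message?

462

Merge the two smallest weights repeatedly:
merge F(5) and D(17): 22
merge B(21) and 22: 43
merge A(25) and 43: 68
merge E(47) and 68: 115
merge C(99) and 115: 214
The encoded length is the sum of every internal node's weight: 22 + 43 + 68 + 115 + 214 = 462 bits.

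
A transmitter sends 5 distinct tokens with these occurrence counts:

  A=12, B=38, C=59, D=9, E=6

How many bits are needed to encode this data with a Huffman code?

Build the Huffman tree bottom-up:
E(6) + D(9) → 15
A(12) + 15 → 27
27 + B(38) → 65
C(59) + 65 → 124
Total encoded bits = sum of merged weights = 15 + 27 + 65 + 124 = 231.

231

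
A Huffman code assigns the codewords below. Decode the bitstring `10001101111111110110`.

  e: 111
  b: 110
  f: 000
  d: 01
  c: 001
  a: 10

acaeeeda

Read left to right; each codeword is recognised as soon as it completes (prefix code):
  10→a | 001→c | 10→a | 111→e | 111→e | 111→e | 01→d | 10→a
Decoded message: acaeeeda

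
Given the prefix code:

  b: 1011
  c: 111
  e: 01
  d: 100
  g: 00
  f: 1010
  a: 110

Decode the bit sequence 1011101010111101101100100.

bfbaaaeg

Read left to right; each codeword is recognised as soon as it completes (prefix code):
  1011→b | 1010→f | 1011→b | 110→a | 110→a | 110→a | 01→e | 00→g
Decoded message: bfbaaaeg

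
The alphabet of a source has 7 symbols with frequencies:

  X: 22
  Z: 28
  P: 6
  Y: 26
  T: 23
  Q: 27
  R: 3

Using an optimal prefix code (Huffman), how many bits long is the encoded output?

359

Merge the two smallest weights repeatedly:
combine R(3), P(6) → 9
combine 9, X(22) → 31
combine T(23), Y(26) → 49
combine Q(27), Z(28) → 55
combine 31, 49 → 80
combine 55, 80 → 135
Total encoded bits = sum of merged weights = 9 + 31 + 49 + 55 + 80 + 135 = 359.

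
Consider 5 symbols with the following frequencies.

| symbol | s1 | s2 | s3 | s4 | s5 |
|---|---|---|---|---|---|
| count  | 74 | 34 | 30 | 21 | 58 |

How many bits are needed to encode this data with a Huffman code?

485

Build the Huffman tree bottom-up:
merge s4(21) and s3(30): 51
merge s2(34) and 51: 85
merge s5(58) and s1(74): 132
merge 85 and 132: 217
Total encoded bits = sum of merged weights = 51 + 85 + 132 + 217 = 485.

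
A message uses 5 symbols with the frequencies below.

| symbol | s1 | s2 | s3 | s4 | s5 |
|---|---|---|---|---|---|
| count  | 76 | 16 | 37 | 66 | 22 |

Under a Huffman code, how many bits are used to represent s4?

Build the tree from the bottom:
combine s2(16), s5(22) → 38
combine s3(37), 38 → 75
combine s4(66), 75 → 141
combine s1(76), 141 → 217
s4 sits 2 levels below the root, so its codeword is 2 bits.

2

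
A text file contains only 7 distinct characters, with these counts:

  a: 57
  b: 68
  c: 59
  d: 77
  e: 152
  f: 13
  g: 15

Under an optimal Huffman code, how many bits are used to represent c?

3

Repeatedly merge the two smallest:
merge f(13) and g(15): 28
merge 28 and a(57): 85
merge c(59) and b(68): 127
merge d(77) and 85: 162
merge 127 and e(152): 279
merge 162 and 279: 441
c's leaf is at depth 3, giving a 3-bit codeword.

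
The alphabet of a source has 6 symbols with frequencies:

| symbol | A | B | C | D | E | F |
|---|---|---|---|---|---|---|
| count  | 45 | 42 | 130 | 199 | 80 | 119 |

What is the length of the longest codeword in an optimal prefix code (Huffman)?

Merge the two lowest-weight nodes at each step:
merge B(42) and A(45): 87
merge E(80) and 87: 167
merge F(119) and C(130): 249
merge 167 and D(199): 366
merge 249 and 366: 615
The rarest symbols sit at the bottom; the longest codeword is 4 bits.

4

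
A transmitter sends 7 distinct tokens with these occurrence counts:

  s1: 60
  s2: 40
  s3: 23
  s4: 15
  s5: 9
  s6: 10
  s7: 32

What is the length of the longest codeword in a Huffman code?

4

Merge the two lowest-weight nodes at each step:
s5(9) + s6(10) → 19
s4(15) + 19 → 34
s3(23) + s7(32) → 55
34 + s2(40) → 74
55 + s1(60) → 115
74 + 115 → 189
The rarest symbols sit at the bottom; the longest codeword is 4 bits.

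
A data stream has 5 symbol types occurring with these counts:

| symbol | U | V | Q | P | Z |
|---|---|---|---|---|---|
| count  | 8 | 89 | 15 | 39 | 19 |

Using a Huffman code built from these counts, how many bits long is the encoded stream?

316

Build the Huffman tree bottom-up:
combine U(8), Q(15) → 23
combine Z(19), 23 → 42
combine P(39), 42 → 81
combine 81, V(89) → 170
Each symbol's bit-cost is frequency × depth; summing gives 316 bits (equivalently 23 + 42 + 81 + 170).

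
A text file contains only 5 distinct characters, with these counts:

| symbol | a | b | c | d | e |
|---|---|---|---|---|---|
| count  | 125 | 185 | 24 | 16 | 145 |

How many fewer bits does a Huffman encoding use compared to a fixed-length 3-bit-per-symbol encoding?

Fixed-length: 3 bits × 495 symbols = 1485 bits.
Huffman merges:
d(16) + c(24) → 40
40 + a(125) → 165
e(145) + 165 → 310
b(185) + 310 → 495
Huffman total = 40 + 165 + 310 + 495 = 1010 bits.
Saving = 1485 − 1010 = 475 bits.

475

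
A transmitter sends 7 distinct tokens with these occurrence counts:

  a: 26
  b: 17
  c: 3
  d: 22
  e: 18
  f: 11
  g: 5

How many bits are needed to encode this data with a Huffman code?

266

Greedily combine the two least-frequent nodes:
c(3) + g(5) → 8
8 + f(11) → 19
b(17) + e(18) → 35
19 + d(22) → 41
a(26) + 35 → 61
41 + 61 → 102
Total encoded bits = sum of merged weights = 8 + 19 + 35 + 41 + 61 + 102 = 266.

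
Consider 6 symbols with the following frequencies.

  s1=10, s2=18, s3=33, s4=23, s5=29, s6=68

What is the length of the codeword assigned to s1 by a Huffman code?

4

Repeatedly merge the two smallest:
combine s1(10), s2(18) → 28
combine s4(23), 28 → 51
combine s5(29), s3(33) → 62
combine 51, 62 → 113
combine s6(68), 113 → 181
s1's leaf is at depth 4, giving a 4-bit codeword.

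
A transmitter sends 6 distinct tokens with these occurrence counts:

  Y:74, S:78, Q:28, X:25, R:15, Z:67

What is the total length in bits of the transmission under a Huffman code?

682

Greedily combine the two least-frequent nodes:
combine R(15), X(25) → 40
combine Q(28), 40 → 68
combine Z(67), 68 → 135
combine Y(74), S(78) → 152
combine 135, 152 → 287
Total encoded bits = sum of merged weights = 40 + 68 + 135 + 152 + 287 = 682.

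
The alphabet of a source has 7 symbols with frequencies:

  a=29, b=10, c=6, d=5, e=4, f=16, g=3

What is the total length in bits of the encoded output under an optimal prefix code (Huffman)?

Build the Huffman tree bottom-up:
combine g(3), e(4) → 7
combine d(5), c(6) → 11
combine 7, b(10) → 17
combine 11, f(16) → 27
combine 17, 27 → 44
combine a(29), 44 → 73
Total encoded bits = sum of merged weights = 7 + 11 + 17 + 27 + 44 + 73 = 179.

179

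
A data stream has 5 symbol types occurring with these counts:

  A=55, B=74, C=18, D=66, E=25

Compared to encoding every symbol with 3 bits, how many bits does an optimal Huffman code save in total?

195

Fixed-length: 3 bits × 238 symbols = 714 bits.
Huffman merges:
C(18) + E(25) → 43
43 + A(55) → 98
D(66) + B(74) → 140
98 + 140 → 238
Huffman total = 43 + 98 + 140 + 238 = 519 bits.
Saving = 714 − 519 = 195 bits.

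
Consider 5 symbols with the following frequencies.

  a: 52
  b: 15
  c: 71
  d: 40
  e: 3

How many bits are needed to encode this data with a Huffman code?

Build the Huffman tree bottom-up:
e(3) + b(15) → 18
18 + d(40) → 58
a(52) + 58 → 110
c(71) + 110 → 181
Each symbol's bit-cost is frequency × depth; summing gives 367 bits (equivalently 18 + 58 + 110 + 181).

367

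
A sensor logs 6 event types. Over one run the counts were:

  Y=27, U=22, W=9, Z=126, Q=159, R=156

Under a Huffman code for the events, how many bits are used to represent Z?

2

Huffman merges, smallest pair first:
merge W(9) and U(22): 31
merge Y(27) and 31: 58
merge 58 and Z(126): 184
merge R(156) and Q(159): 315
merge 184 and 315: 499
Z sits 2 levels below the root, so its codeword is 2 bits.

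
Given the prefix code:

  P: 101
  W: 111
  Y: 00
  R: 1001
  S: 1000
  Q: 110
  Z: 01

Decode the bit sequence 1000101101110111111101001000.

Read left to right; each codeword is recognised as soon as it completes (prefix code):
  1000→S | 101→P | 101→P | 110→Q | 111→W | 111→W | 101→P | 00→Y | 1000→S
Decoded message: SPPQWWPYS

SPPQWWPYS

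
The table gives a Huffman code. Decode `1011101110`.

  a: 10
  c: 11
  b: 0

acaca

Read left to right; each codeword is recognised as soon as it completes (prefix code):
  10→a | 11→c | 10→a | 11→c | 10→a
Decoded message: acaca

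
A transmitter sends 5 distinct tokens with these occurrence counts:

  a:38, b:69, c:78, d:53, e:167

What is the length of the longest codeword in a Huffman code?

Merge the two lowest-weight nodes at each step:
merge a(38) and d(53): 91
merge b(69) and c(78): 147
merge 91 and 147: 238
merge e(167) and 238: 405
The rarest symbols sit at the bottom; the longest codeword is 3 bits.

3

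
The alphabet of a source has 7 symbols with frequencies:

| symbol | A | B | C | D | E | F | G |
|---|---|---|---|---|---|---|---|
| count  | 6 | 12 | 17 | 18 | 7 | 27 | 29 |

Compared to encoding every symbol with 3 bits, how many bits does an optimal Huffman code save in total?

43

Fixed-length: 3 bits × 116 symbols = 348 bits.
Huffman merges:
A(6) + E(7) → 13
B(12) + 13 → 25
C(17) + D(18) → 35
25 + F(27) → 52
G(29) + 35 → 64
52 + 64 → 116
Huffman total = 13 + 25 + 35 + 52 + 64 + 116 = 305 bits.
Saving = 348 − 305 = 43 bits.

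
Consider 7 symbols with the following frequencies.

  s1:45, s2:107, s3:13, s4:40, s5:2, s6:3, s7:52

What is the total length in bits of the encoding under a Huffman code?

Merge the two smallest weights repeatedly:
s5(2) + s6(3) → 5
5 + s3(13) → 18
18 + s4(40) → 58
s1(45) + s7(52) → 97
58 + 97 → 155
s2(107) + 155 → 262
The encoded length is the sum of every internal node's weight: 5 + 18 + 58 + 97 + 155 + 262 = 595 bits.

595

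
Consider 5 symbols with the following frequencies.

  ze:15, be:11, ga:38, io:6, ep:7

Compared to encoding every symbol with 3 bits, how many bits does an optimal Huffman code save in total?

78

Fixed-length: 3 bits × 77 symbols = 231 bits.
Huffman merges:
merge io(6) and ep(7): 13
merge be(11) and 13: 24
merge ze(15) and 24: 39
merge ga(38) and 39: 77
Huffman total = 13 + 24 + 39 + 77 = 153 bits.
Saving = 231 − 153 = 78 bits.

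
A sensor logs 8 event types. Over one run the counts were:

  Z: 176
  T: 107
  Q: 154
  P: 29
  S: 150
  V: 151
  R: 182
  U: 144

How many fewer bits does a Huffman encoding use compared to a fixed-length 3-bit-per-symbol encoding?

46

Fixed-length: 3 bits × 1093 symbols = 3279 bits.
Huffman merges:
merge P(29) and T(107): 136
merge 136 and U(144): 280
merge S(150) and V(151): 301
merge Q(154) and Z(176): 330
merge R(182) and 280: 462
merge 301 and 330: 631
merge 462 and 631: 1093
Huffman total = 136 + 280 + 301 + 330 + 462 + 631 + 1093 = 3233 bits.
Saving = 3279 − 3233 = 46 bits.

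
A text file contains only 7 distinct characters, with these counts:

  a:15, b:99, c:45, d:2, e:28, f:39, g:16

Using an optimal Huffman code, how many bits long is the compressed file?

584

Greedily combine the two least-frequent nodes:
combine d(2), a(15) → 17
combine g(16), 17 → 33
combine e(28), 33 → 61
combine f(39), c(45) → 84
combine 61, 84 → 145
combine b(99), 145 → 244
Total encoded bits = sum of merged weights = 17 + 33 + 61 + 84 + 145 + 244 = 584.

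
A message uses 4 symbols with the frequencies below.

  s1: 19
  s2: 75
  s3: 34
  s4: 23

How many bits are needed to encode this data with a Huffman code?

Greedily combine the two least-frequent nodes:
s1(19) + s4(23) → 42
s3(34) + 42 → 76
s2(75) + 76 → 151
The encoded length is the sum of every internal node's weight: 42 + 76 + 151 = 269 bits.

269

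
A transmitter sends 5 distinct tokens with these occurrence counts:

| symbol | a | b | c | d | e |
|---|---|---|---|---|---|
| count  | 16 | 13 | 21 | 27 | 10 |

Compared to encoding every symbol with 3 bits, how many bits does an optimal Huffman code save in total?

64

Fixed-length: 3 bits × 87 symbols = 261 bits.
Huffman merges:
combine e(10), b(13) → 23
combine a(16), c(21) → 37
combine 23, d(27) → 50
combine 37, 50 → 87
Huffman total = 23 + 37 + 50 + 87 = 197 bits.
Saving = 261 − 197 = 64 bits.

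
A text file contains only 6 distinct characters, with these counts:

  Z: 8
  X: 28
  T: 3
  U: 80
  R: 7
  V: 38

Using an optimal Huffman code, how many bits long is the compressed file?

Greedily combine the two least-frequent nodes:
merge T(3) and R(7): 10
merge Z(8) and 10: 18
merge 18 and X(28): 46
merge V(38) and 46: 84
merge U(80) and 84: 164
Total encoded bits = sum of merged weights = 10 + 18 + 46 + 84 + 164 = 322.

322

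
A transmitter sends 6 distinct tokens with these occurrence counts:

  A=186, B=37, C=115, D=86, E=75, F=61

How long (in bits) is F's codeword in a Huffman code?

Repeatedly merge the two smallest:
combine B(37), F(61) → 98
combine E(75), D(86) → 161
combine 98, C(115) → 213
combine 161, A(186) → 347
combine 213, 347 → 560
F's leaf is at depth 3, giving a 3-bit codeword.

3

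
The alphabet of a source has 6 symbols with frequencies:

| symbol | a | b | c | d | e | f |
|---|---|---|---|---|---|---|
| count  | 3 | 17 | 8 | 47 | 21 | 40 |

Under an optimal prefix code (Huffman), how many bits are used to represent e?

Huffman merges, smallest pair first:
a(3) + c(8) → 11
11 + b(17) → 28
e(21) + 28 → 49
f(40) + d(47) → 87
49 + 87 → 136
e sits 2 levels below the root, so its codeword is 2 bits.

2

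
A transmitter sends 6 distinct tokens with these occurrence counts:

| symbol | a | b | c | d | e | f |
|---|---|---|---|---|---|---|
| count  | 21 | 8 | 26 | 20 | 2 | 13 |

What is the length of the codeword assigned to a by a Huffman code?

Build the tree from the bottom:
combine e(2), b(8) → 10
combine 10, f(13) → 23
combine d(20), a(21) → 41
combine 23, c(26) → 49
combine 41, 49 → 90
a sits 2 levels below the root, so its codeword is 2 bits.

2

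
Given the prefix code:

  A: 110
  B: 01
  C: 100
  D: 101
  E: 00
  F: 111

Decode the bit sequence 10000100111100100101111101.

Read left to right; each codeword is recognised as soon as it completes (prefix code):
  100→C | 00→E | 100→C | 111→F | 100→C | 100→C | 101→D | 111→F | 101→D
Decoded message: CECFCCDFD

CECFCCDFD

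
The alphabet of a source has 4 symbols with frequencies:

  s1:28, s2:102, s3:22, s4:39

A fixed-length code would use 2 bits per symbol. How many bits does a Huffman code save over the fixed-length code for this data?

Fixed-length: 2 bits × 191 symbols = 382 bits.
Huffman merges:
merge s3(22) and s1(28): 50
merge s4(39) and 50: 89
merge 89 and s2(102): 191
Huffman total = 50 + 89 + 191 = 330 bits.
Saving = 382 − 330 = 52 bits.

52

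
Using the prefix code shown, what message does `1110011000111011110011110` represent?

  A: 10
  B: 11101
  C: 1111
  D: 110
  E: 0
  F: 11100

FDEEBFCE

Read left to right; each codeword is recognised as soon as it completes (prefix code):
  11100→F | 110→D | 0→E | 0→E | 11101→B | 11100→F | 1111→C | 0→E
Decoded message: FDEEBFCE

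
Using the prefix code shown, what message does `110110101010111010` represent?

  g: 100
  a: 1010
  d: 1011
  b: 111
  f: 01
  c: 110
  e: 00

ccada

Read left to right; each codeword is recognised as soon as it completes (prefix code):
  110→c | 110→c | 1010→a | 1011→d | 1010→a
Decoded message: ccada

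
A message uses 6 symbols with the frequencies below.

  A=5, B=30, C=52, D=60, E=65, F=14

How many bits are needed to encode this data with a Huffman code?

520

Greedily combine the two least-frequent nodes:
merge A(5) and F(14): 19
merge 19 and B(30): 49
merge 49 and C(52): 101
merge D(60) and E(65): 125
merge 101 and 125: 226
Each symbol's bit-cost is frequency × depth; summing gives 520 bits (equivalently 19 + 49 + 101 + 125 + 226).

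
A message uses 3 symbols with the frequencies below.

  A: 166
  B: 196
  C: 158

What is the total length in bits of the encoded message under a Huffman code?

Greedily combine the two least-frequent nodes:
C(158) + A(166) → 324
B(196) + 324 → 520
Each symbol's bit-cost is frequency × depth; summing gives 844 bits (equivalently 324 + 520).

844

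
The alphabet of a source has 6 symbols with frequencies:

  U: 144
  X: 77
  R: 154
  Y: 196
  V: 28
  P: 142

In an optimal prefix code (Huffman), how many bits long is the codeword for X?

Repeatedly merge the two smallest:
merge V(28) and X(77): 105
merge 105 and P(142): 247
merge U(144) and R(154): 298
merge Y(196) and 247: 443
merge 298 and 443: 741
The subtree containing X is merged 4 times, so code length = 4.

4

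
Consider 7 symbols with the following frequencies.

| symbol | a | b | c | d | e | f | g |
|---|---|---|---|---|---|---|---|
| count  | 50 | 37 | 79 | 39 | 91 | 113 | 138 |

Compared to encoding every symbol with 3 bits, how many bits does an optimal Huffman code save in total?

Fixed-length: 3 bits × 547 symbols = 1641 bits.
Huffman merges:
combine b(37), d(39) → 76
combine a(50), 76 → 126
combine c(79), e(91) → 170
combine f(113), 126 → 239
combine g(138), 170 → 308
combine 239, 308 → 547
Huffman total = 76 + 126 + 170 + 239 + 308 + 547 = 1466 bits.
Saving = 1641 − 1466 = 175 bits.

175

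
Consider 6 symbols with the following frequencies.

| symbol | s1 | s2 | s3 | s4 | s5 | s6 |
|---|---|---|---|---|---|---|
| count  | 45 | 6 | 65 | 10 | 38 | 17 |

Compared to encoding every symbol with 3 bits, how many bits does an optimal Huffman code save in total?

Fixed-length: 3 bits × 181 symbols = 543 bits.
Huffman merges:
combine s2(6), s4(10) → 16
combine 16, s6(17) → 33
combine 33, s5(38) → 71
combine s1(45), s3(65) → 110
combine 71, 110 → 181
Huffman total = 16 + 33 + 71 + 110 + 181 = 411 bits.
Saving = 543 − 411 = 132 bits.

132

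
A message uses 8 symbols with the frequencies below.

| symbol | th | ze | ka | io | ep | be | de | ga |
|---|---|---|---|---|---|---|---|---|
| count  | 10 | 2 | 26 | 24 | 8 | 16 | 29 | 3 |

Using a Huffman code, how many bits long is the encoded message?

Merge the two smallest weights repeatedly:
merge ze(2) and ga(3): 5
merge 5 and ep(8): 13
merge th(10) and 13: 23
merge be(16) and 23: 39
merge io(24) and ka(26): 50
merge de(29) and 39: 68
merge 50 and 68: 118
Each symbol's bit-cost is frequency × depth; summing gives 316 bits (equivalently 5 + 13 + 23 + 39 + 50 + 68 + 118).

316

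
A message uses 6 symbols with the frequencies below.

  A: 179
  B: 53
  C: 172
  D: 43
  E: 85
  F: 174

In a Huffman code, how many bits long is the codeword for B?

4

Huffman merges, smallest pair first:
merge D(43) and B(53): 96
merge E(85) and 96: 181
merge C(172) and F(174): 346
merge A(179) and 181: 360
merge 346 and 360: 706
B sits 4 levels below the root, so its codeword is 4 bits.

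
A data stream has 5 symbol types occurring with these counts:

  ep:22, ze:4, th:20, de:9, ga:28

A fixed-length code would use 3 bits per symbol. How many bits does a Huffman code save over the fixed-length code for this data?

70

Fixed-length: 3 bits × 83 symbols = 249 bits.
Huffman merges:
combine ze(4), de(9) → 13
combine 13, th(20) → 33
combine ep(22), ga(28) → 50
combine 33, 50 → 83
Huffman total = 13 + 33 + 50 + 83 = 179 bits.
Saving = 249 − 179 = 70 bits.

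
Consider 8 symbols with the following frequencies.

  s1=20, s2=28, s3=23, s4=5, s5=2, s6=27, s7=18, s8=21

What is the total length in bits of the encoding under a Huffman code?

Merge the two smallest weights repeatedly:
combine s5(2), s4(5) → 7
combine 7, s7(18) → 25
combine s1(20), s8(21) → 41
combine s3(23), 25 → 48
combine s6(27), s2(28) → 55
combine 41, 48 → 89
combine 55, 89 → 144
Each symbol's bit-cost is frequency × depth; summing gives 409 bits (equivalently 7 + 25 + 41 + 48 + 55 + 89 + 144).

409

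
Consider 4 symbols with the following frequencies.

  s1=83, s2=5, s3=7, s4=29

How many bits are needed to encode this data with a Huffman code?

Build the Huffman tree bottom-up:
combine s2(5), s3(7) → 12
combine 12, s4(29) → 41
combine 41, s1(83) → 124
Each symbol's bit-cost is frequency × depth; summing gives 177 bits (equivalently 12 + 41 + 124).

177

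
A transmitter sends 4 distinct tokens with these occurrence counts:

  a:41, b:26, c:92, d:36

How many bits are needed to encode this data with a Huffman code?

360

Greedily combine the two least-frequent nodes:
combine b(26), d(36) → 62
combine a(41), 62 → 103
combine c(92), 103 → 195
Each symbol's bit-cost is frequency × depth; summing gives 360 bits (equivalently 62 + 103 + 195).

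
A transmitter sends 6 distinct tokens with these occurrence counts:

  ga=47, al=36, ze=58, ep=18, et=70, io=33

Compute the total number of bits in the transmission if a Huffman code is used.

Merge the two smallest weights repeatedly:
merge ep(18) and io(33): 51
merge al(36) and ga(47): 83
merge 51 and ze(58): 109
merge et(70) and 83: 153
merge 109 and 153: 262
Each symbol's bit-cost is frequency × depth; summing gives 658 bits (equivalently 51 + 83 + 109 + 153 + 262).

658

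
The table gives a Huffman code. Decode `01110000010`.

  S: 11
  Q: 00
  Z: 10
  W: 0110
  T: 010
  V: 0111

VQQT

Read left to right; each codeword is recognised as soon as it completes (prefix code):
  0111→V | 00→Q | 00→Q | 010→T
Decoded message: VQQT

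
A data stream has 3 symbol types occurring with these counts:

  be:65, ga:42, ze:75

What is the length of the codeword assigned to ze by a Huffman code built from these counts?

Repeatedly merge the two smallest:
combine ga(42), be(65) → 107
combine ze(75), 107 → 182
ze sits one level below the root: a 1-bit codeword.

1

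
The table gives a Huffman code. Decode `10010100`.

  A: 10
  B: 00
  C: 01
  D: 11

Read left to right; each codeword is recognised as soon as it completes (prefix code):
  10→A | 01→C | 01→C | 00→B
Decoded message: ACCB

ACCB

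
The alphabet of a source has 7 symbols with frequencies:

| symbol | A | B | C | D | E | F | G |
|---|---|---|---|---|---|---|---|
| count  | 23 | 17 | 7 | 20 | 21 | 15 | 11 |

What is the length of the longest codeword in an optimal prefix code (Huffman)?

Merge the two lowest-weight nodes at each step:
combine C(7), G(11) → 18
combine F(15), B(17) → 32
combine 18, D(20) → 38
combine E(21), A(23) → 44
combine 32, 38 → 70
combine 44, 70 → 114
Maximum depth reached is 4.

4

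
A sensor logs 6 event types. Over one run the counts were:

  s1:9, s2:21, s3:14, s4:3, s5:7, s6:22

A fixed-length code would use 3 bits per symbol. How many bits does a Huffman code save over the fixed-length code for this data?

47

Fixed-length: 3 bits × 76 symbols = 228 bits.
Huffman merges:
s4(3) + s5(7) → 10
s1(9) + 10 → 19
s3(14) + 19 → 33
s2(21) + s6(22) → 43
33 + 43 → 76
Huffman total = 10 + 19 + 33 + 43 + 76 = 181 bits.
Saving = 228 − 181 = 47 bits.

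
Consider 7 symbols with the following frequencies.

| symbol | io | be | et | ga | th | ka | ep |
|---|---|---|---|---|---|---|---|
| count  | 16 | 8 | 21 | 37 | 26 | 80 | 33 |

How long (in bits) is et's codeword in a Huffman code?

Huffman merges, smallest pair first:
be(8) + io(16) → 24
et(21) + 24 → 45
th(26) + ep(33) → 59
ga(37) + 45 → 82
59 + ka(80) → 139
82 + 139 → 221
et's leaf is at depth 3, giving a 3-bit codeword.

3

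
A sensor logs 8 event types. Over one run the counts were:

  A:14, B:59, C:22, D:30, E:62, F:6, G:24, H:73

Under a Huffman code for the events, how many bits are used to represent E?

Build the tree from the bottom:
merge F(6) and A(14): 20
merge 20 and C(22): 42
merge G(24) and D(30): 54
merge 42 and 54: 96
merge B(59) and E(62): 121
merge H(73) and 96: 169
merge 121 and 169: 290
The subtree containing E is merged 2 times, so code length = 2.

2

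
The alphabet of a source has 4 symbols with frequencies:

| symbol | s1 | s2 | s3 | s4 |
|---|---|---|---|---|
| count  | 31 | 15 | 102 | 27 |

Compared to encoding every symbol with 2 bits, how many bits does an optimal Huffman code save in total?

Fixed-length: 2 bits × 175 symbols = 350 bits.
Huffman merges:
combine s2(15), s4(27) → 42
combine s1(31), 42 → 73
combine 73, s3(102) → 175
Huffman total = 42 + 73 + 175 = 290 bits.
Saving = 350 − 290 = 60 bits.

60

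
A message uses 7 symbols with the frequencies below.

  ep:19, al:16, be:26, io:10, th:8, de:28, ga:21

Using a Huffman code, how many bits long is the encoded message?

Merge the two smallest weights repeatedly:
th(8) + io(10) → 18
al(16) + 18 → 34
ep(19) + ga(21) → 40
be(26) + de(28) → 54
34 + 40 → 74
54 + 74 → 128
The encoded length is the sum of every internal node's weight: 18 + 34 + 40 + 54 + 74 + 128 = 348 bits.

348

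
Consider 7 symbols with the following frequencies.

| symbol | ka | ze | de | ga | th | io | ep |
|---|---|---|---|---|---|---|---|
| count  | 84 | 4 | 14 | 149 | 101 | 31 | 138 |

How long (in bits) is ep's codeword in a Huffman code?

2

Repeatedly merge the two smallest:
combine ze(4), de(14) → 18
combine 18, io(31) → 49
combine 49, ka(84) → 133
combine th(101), 133 → 234
combine ep(138), ga(149) → 287
combine 234, 287 → 521
ep's leaf is at depth 2, giving a 2-bit codeword.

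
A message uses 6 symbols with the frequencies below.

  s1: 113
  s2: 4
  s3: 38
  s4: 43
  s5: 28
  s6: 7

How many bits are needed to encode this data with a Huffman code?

Build the Huffman tree bottom-up:
combine s2(4), s6(7) → 11
combine 11, s5(28) → 39
combine s3(38), 39 → 77
combine s4(43), 77 → 120
combine s1(113), 120 → 233
The encoded length is the sum of every internal node's weight: 11 + 39 + 77 + 120 + 233 = 480 bits.

480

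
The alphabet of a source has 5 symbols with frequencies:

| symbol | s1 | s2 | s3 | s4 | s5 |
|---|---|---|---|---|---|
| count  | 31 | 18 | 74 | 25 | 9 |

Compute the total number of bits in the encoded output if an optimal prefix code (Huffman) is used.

319

Greedily combine the two least-frequent nodes:
s5(9) + s2(18) → 27
s4(25) + 27 → 52
s1(31) + 52 → 83
s3(74) + 83 → 157
Total encoded bits = sum of merged weights = 27 + 52 + 83 + 157 = 319.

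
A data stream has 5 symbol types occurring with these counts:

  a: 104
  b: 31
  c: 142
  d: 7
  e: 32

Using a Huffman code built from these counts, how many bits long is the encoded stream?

598

Build the Huffman tree bottom-up:
d(7) + b(31) → 38
e(32) + 38 → 70
70 + a(104) → 174
c(142) + 174 → 316
Each symbol's bit-cost is frequency × depth; summing gives 598 bits (equivalently 38 + 70 + 174 + 316).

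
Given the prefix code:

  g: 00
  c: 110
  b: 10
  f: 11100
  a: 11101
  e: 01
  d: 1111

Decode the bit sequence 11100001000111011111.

Read left to right; each codeword is recognised as soon as it completes (prefix code):
  11100→f | 00→g | 10→b | 00→g | 11101→a | 1111→d
Decoded message: fgbgad

fgbgad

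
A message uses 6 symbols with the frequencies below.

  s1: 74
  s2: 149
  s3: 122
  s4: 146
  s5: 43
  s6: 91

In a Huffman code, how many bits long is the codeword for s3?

Repeatedly merge the two smallest:
merge s5(43) and s1(74): 117
merge s6(91) and 117: 208
merge s3(122) and s4(146): 268
merge s2(149) and 208: 357
merge 268 and 357: 625
s3 sits 2 levels below the root, so its codeword is 2 bits.

2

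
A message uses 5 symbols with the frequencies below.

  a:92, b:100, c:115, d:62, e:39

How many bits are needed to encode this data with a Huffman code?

917

Merge the two smallest weights repeatedly:
merge e(39) and d(62): 101
merge a(92) and b(100): 192
merge 101 and c(115): 216
merge 192 and 216: 408
The encoded length is the sum of every internal node's weight: 101 + 192 + 216 + 408 = 917 bits.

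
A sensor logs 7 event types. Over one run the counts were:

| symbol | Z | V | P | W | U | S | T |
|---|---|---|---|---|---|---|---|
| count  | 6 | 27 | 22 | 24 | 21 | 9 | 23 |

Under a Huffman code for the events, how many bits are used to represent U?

Huffman merges, smallest pair first:
merge Z(6) and S(9): 15
merge 15 and U(21): 36
merge P(22) and T(23): 45
merge W(24) and V(27): 51
merge 36 and 45: 81
merge 51 and 81: 132
U's leaf is at depth 3, giving a 3-bit codeword.

3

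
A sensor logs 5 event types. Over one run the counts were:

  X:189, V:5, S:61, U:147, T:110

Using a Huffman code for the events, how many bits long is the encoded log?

Merge the two smallest weights repeatedly:
merge V(5) and S(61): 66
merge 66 and T(110): 176
merge U(147) and 176: 323
merge X(189) and 323: 512
The encoded length is the sum of every internal node's weight: 66 + 176 + 323 + 512 = 1077 bits.

1077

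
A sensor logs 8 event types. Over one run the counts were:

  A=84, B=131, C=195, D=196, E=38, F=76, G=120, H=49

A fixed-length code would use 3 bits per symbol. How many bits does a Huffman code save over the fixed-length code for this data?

Fixed-length: 3 bits × 889 symbols = 2667 bits.
Huffman merges:
E(38) + H(49) → 87
F(76) + A(84) → 160
87 + G(120) → 207
B(131) + 160 → 291
C(195) + D(196) → 391
207 + 291 → 498
391 + 498 → 889
Huffman total = 87 + 160 + 207 + 291 + 391 + 498 + 889 = 2523 bits.
Saving = 2667 − 2523 = 144 bits.

144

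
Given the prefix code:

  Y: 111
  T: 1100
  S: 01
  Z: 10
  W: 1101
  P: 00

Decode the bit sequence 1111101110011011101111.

YWTWWY

Read left to right; each codeword is recognised as soon as it completes (prefix code):
  111→Y | 1101→W | 1100→T | 1101→W | 1101→W | 111→Y
Decoded message: YWTWWY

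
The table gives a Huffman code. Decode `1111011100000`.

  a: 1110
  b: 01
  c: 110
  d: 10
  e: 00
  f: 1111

fbcee

Read left to right; each codeword is recognised as soon as it completes (prefix code):
  1111→f | 01→b | 110→c | 00→e | 00→e
Decoded message: fbcee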